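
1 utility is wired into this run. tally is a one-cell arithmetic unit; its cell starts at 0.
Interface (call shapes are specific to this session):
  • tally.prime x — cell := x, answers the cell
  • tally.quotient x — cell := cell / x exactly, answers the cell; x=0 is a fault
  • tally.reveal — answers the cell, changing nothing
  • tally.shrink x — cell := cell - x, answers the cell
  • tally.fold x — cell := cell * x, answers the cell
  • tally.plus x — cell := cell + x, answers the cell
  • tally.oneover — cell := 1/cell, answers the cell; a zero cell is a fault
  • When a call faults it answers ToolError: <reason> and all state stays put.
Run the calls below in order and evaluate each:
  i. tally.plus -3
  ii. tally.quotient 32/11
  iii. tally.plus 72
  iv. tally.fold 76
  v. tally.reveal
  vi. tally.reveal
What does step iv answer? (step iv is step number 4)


Next I call plus(x='-3'), yielding -3.
I try quotient(x='32/11'), giving -33/32.
Using plus(x='72'), which returns 2271/32.
Next I call fold(x='76'), and observe 43149/8.
I call reveal(), yielding 43149/8.
I run reveal(), — result: 43149/8.

Answer: 43149/8


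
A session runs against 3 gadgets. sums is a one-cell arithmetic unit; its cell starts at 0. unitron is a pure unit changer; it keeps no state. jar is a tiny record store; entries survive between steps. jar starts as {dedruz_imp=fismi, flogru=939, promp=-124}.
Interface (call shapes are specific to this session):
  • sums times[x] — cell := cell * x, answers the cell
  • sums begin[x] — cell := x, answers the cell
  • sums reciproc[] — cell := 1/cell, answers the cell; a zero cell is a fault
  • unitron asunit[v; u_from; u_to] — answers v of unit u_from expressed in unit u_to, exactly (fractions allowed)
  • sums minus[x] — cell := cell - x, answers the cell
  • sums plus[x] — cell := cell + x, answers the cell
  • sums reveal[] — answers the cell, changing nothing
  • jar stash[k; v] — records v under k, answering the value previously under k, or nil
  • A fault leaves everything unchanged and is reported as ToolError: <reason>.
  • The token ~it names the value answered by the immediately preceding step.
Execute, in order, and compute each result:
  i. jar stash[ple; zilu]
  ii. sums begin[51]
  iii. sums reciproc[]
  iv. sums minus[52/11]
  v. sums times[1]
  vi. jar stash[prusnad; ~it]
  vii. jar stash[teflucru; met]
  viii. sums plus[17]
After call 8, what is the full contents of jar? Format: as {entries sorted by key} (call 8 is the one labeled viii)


Answer: {dedruz_imp=fismi, flogru=939, ple=zilu, promp=-124, prusnad=-2641/561, teflucru=met}

Derivation:
[in] jar stash k='ple' v='zilu'
  nil
[in] sums begin x='51'
  51
[in] sums reciproc
  1/51
[in] sums minus x='52/11'
  -2641/561
[in] sums times x='1'
  -2641/561
[in] jar stash k='prusnad' v='~it'
  nil
[in] jar stash k='teflucru' v='met'
  nil
[in] sums plus x='17'
  6896/561


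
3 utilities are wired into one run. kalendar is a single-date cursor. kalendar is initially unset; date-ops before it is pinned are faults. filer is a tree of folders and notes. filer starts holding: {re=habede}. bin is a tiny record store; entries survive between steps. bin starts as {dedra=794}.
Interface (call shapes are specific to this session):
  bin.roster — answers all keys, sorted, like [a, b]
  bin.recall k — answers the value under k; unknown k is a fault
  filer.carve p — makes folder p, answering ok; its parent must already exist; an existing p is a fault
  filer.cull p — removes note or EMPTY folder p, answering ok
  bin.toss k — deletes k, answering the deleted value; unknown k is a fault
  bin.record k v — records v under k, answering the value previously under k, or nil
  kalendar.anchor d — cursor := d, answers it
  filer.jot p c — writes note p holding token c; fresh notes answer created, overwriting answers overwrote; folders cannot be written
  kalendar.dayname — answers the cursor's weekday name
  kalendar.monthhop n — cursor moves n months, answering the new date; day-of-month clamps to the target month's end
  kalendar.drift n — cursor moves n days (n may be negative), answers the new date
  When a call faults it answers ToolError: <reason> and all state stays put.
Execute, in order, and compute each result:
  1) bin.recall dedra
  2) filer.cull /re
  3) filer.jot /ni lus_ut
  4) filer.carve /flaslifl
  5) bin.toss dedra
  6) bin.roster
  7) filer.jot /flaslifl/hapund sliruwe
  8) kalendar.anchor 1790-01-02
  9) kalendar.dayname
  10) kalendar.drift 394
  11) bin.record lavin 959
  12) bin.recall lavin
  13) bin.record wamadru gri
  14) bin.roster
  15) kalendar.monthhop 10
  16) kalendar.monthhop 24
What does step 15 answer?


-- 1. bin.recall(dedra) -> 794
-- 2. filer.cull(/re) -> ok
-- 3. filer.jot(/ni, lus_ut) -> created
-- 4. filer.carve(/flaslifl) -> ok
-- 5. bin.toss(dedra) -> 794
-- 6. bin.roster() -> []
-- 7. filer.jot(/flaslifl/hapund, sliruwe) -> created
-- 8. kalendar.anchor(1790-01-02) -> 1790-01-02
-- 9. kalendar.dayname() -> Saturday
-- 10. kalendar.drift(394) -> 1791-01-31
-- 11. bin.record(lavin, 959) -> nil
-- 12. bin.recall(lavin) -> 959
-- 13. bin.record(wamadru, gri) -> nil
-- 14. bin.roster() -> [lavin, wamadru]
-- 15. kalendar.monthhop(10) -> 1791-11-30
-- 16. kalendar.monthhop(24) -> 1793-11-30

Answer: 1791-11-30


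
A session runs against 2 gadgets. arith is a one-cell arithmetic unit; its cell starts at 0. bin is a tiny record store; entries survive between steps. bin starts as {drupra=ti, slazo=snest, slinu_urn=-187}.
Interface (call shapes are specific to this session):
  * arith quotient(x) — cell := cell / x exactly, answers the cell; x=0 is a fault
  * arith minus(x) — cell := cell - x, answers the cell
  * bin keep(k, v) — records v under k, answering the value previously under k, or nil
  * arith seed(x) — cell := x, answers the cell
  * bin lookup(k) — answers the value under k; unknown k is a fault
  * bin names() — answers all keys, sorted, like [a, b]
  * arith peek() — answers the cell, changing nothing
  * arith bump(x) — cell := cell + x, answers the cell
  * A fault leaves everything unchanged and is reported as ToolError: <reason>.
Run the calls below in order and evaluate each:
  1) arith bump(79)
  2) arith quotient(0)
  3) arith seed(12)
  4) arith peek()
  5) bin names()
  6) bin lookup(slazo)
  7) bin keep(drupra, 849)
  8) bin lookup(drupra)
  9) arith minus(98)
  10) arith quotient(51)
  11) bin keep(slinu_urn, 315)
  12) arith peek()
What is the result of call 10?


I try arith bump passing 79, which returns 79.
Now I run arith quotient passing 0, giving ToolError: division by zero.
I run arith seed passing 12, and get 12.
I invoke arith peek(), giving 12.
Now I run bin names, yielding [drupra, slazo, slinu_urn].
Now I run bin lookup passing slazo, giving snest.
Then bin keep passing drupra, 849, and observe ti.
I try bin lookup passing drupra, and observe 849.
Then arith minus passing 98: -86.
I run arith quotient passing 51: -86/51.
I call bin keep passing slinu_urn, 315, yielding -187.
I run arith peek, — result: -86/51.

Answer: -86/51


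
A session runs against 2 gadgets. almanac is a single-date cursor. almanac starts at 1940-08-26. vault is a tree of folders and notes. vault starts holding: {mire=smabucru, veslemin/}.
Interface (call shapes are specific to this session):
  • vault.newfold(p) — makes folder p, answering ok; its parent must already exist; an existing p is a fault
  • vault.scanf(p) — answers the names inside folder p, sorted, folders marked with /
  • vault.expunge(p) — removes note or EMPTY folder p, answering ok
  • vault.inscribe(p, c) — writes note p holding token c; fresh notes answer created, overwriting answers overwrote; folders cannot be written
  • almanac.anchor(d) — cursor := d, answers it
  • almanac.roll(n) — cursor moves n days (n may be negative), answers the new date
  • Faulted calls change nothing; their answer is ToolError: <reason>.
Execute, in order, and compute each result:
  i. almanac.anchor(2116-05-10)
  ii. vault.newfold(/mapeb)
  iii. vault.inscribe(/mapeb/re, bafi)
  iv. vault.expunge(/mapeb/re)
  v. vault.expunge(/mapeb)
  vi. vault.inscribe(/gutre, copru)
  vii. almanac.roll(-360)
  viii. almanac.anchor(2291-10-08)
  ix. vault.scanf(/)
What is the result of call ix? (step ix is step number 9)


Using almanac.anchor passing d='2116-05-10', — result: 2116-05-10.
Calling vault.newfold passing p='/mapeb', — result: ok.
I use vault.inscribe passing p='/mapeb/re', c='bafi', — result: created.
I try vault.expunge passing p='/mapeb/re', and get ok.
I run vault.expunge passing p='/mapeb', which returns ok.
I call vault.inscribe passing p='/gutre', c='copru', giving created.
I call almanac.roll passing n='-360', and observe 2115-05-16.
Then almanac.anchor passing d='2291-10-08', which returns 2291-10-08.
Now I run vault.scanf passing p='/': [gutre, mire, veslemin/].

Answer: [gutre, mire, veslemin/]


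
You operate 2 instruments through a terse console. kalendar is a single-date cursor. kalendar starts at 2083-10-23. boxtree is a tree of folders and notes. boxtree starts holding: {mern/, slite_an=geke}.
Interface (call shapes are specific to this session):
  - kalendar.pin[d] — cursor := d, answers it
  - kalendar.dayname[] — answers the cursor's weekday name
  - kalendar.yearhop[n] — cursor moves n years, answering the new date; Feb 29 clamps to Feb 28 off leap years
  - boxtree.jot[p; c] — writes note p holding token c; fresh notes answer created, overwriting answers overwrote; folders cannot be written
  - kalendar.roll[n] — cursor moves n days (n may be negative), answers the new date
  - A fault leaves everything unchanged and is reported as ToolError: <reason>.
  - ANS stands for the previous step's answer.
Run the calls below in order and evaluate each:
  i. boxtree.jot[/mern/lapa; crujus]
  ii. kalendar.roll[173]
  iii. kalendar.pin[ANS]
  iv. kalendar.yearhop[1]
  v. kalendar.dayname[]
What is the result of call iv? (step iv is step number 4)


>>> boxtree.jot p='/mern/lapa' c='crujus'
= created
>>> kalendar.roll n='173'
= 2084-04-13
>>> kalendar.pin d='ANS'
= 2084-04-13
>>> kalendar.yearhop n='1'
= 2085-04-13
>>> kalendar.dayname
= Friday

Answer: 2085-04-13


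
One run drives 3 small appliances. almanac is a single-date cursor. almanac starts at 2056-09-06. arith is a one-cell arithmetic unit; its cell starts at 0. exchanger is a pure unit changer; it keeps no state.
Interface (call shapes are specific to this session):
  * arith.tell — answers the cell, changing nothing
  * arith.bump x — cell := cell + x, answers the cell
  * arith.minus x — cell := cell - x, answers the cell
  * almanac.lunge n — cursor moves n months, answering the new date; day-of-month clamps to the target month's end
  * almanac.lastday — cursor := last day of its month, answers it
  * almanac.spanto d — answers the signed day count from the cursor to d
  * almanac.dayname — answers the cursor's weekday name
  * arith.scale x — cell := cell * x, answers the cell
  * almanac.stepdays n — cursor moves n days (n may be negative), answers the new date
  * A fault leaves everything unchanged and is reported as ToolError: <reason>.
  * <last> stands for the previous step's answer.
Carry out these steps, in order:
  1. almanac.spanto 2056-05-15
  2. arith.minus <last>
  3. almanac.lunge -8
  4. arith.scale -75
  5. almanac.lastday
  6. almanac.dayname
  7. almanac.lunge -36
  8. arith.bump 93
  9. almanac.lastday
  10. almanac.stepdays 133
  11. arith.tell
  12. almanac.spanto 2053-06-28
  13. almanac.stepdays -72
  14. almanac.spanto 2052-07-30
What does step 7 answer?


CALL almanac.spanto[d→2056-05-15]
RET  -114
CALL arith.minus[x→<last>]
RET  114
CALL almanac.lunge[n→-8]
RET  2056-01-06
CALL arith.scale[x→-75]
RET  -8550
CALL almanac.lastday[]
RET  2056-01-31
CALL almanac.dayname[]
RET  Monday
CALL almanac.lunge[n→-36]
RET  2053-01-31
CALL arith.bump[x→93]
RET  -8457
CALL almanac.lastday[]
RET  2053-01-31
CALL almanac.stepdays[n→133]
RET  2053-06-13
CALL arith.tell[]
RET  -8457
CALL almanac.spanto[d→2053-06-28]
RET  15
CALL almanac.stepdays[n→-72]
RET  2053-04-02
CALL almanac.spanto[d→2052-07-30]
RET  -246

Answer: 2053-01-31


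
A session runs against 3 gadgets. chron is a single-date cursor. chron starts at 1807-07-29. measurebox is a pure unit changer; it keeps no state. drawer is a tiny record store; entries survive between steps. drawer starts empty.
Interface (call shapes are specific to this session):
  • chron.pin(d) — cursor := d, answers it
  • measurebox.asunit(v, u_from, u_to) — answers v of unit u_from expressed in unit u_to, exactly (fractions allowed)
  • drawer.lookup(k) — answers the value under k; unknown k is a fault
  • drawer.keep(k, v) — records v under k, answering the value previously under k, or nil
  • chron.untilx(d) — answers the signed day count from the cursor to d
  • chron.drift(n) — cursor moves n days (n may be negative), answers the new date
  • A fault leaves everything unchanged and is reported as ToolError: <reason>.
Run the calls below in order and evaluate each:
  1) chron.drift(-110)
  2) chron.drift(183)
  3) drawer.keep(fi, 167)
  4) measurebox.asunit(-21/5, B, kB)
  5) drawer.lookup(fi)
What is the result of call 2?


Answer: 1807-10-10

Derivation:
I try chron.drift with -110, and observe 1807-04-10.
Invoking chron.drift with 183: 1807-10-10.
Using drawer.keep with fi, 167, and observe nil.
Then measurebox.asunit with -21/5, B, kB: -21/5000.
I call drawer.lookup with fi, yielding 167.


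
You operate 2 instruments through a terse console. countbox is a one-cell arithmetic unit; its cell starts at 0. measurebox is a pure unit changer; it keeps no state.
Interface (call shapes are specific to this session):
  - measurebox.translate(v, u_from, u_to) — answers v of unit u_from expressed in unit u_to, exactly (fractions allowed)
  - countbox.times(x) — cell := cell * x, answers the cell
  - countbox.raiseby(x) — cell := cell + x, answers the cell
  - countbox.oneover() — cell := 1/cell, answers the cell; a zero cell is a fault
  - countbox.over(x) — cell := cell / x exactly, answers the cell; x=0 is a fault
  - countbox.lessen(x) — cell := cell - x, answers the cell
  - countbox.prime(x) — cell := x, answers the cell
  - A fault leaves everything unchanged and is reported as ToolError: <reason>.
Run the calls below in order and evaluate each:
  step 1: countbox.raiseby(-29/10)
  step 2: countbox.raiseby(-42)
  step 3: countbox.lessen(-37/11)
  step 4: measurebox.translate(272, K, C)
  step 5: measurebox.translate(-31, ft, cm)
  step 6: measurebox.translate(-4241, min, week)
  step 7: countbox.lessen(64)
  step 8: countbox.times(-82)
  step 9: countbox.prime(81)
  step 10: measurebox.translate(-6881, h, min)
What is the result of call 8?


Answer: 475969/55

Derivation:
! countbox.raiseby(x: -29/10) : -29/10
! countbox.raiseby(x: -42) : -449/10
! countbox.lessen(x: -37/11) : -4569/110
! measurebox.translate(v: 272, u_from: K, u_to: C) : -23/20
! measurebox.translate(v: -31, u_from: ft, u_to: cm) : -23622/25
! measurebox.translate(v: -4241, u_from: min, u_to: week) : -4241/10080
! countbox.lessen(x: 64) : -11609/110
! countbox.times(x: -82) : 475969/55
! countbox.prime(x: 81) : 81
! measurebox.translate(v: -6881, u_from: h, u_to: min) : -412860


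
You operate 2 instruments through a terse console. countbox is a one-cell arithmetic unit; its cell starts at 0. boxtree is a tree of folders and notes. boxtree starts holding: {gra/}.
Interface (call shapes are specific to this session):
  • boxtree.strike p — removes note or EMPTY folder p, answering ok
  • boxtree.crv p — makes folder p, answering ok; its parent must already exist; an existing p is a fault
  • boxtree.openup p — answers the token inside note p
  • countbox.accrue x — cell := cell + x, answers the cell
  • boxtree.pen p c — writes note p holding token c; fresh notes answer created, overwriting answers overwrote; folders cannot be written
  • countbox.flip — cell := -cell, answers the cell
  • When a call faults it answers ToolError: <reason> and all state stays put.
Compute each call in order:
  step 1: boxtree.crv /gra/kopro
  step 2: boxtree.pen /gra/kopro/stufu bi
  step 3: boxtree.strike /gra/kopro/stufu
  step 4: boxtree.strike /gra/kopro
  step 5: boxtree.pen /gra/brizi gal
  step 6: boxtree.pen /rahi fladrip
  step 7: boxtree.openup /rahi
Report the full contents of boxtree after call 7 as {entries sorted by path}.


Answer: {gra/, gra/brizi=gal, rahi=fladrip}

Derivation:
I invoke boxtree.crv(p=/gra/kopro), — result: ok.
Then boxtree.pen(p=/gra/kopro/stufu, c=bi), and get created.
Using boxtree.strike(p=/gra/kopro/stufu), — result: ok.
I try boxtree.strike(p=/gra/kopro), and get ok.
Using boxtree.pen(p=/gra/brizi, c=gal), → created.
I call boxtree.pen(p=/rahi, c=fladrip), — result: created.
Next I call boxtree.openup(p=/rahi), — result: fladrip.


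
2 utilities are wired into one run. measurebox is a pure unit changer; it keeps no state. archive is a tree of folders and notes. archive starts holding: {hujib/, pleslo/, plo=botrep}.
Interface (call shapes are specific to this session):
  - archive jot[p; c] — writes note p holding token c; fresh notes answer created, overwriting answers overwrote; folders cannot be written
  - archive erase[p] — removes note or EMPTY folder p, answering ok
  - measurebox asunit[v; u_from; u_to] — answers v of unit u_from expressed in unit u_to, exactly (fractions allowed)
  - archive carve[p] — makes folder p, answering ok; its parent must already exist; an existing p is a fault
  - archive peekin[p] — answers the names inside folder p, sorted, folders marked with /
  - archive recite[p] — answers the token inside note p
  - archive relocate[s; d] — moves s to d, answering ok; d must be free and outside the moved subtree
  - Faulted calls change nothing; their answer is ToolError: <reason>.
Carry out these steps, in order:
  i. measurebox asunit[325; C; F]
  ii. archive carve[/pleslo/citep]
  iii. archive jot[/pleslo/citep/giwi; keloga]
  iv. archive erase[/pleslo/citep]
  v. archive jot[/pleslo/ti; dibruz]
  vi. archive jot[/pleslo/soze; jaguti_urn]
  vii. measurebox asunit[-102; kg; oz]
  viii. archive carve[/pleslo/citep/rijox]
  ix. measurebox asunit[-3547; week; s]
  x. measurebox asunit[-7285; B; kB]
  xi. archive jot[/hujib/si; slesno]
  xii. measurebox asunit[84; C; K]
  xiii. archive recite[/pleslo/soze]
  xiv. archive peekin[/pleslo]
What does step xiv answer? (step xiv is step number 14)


Answer: [citep/, soze, ti]

Derivation:
Using measurebox asunit passing v→325, u_from→C, u_to→F, and get 617.
Using archive carve passing p→/pleslo/citep: ok.
I use archive jot passing p→/pleslo/citep/giwi, c→keloga, and get created.
I call archive erase passing p→/pleslo/citep: ToolError: not empty.
I call archive jot passing p→/pleslo/ti, c→dibruz, giving created.
Calling archive jot passing p→/pleslo/soze, c→jaguti_urn, — result: created.
Using measurebox asunit passing v→-102, u_from→kg, u_to→oz, — result: -163200000000/45359237.
I use archive carve passing p→/pleslo/citep/rijox, and observe ok.
I use measurebox asunit passing v→-3547, u_from→week, u_to→s, and get -2145225600.
I invoke measurebox asunit passing v→-7285, u_from→B, u_to→kB: -1457/200.
Calling archive jot passing p→/hujib/si, c→slesno, and see created.
I use measurebox asunit passing v→84, u_from→C, u_to→K, giving 7143/20.
Invoking archive recite passing p→/pleslo/soze: jaguti_urn.
Using archive peekin passing p→/pleslo: [citep/, soze, ti].


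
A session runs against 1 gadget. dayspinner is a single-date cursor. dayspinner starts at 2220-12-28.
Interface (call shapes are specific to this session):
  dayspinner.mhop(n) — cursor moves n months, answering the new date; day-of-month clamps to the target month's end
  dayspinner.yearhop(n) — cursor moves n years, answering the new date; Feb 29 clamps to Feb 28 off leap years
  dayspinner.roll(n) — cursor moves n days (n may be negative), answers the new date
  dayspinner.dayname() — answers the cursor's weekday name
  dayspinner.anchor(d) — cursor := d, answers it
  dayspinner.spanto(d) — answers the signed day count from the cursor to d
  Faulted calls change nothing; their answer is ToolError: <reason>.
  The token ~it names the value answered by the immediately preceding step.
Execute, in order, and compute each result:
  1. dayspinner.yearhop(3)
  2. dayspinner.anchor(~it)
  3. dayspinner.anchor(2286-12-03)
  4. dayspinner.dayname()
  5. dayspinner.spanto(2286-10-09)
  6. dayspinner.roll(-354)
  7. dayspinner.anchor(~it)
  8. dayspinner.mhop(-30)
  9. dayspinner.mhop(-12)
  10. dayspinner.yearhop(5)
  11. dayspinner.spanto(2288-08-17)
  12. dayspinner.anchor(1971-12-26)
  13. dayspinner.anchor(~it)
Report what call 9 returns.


CALL dayspinner.yearhop[3]
RET  2223-12-28
CALL dayspinner.anchor[~it]
RET  2223-12-28
CALL dayspinner.anchor[2286-12-03]
RET  2286-12-03
CALL dayspinner.dayname[]
RET  Friday
CALL dayspinner.spanto[2286-10-09]
RET  -55
CALL dayspinner.roll[-354]
RET  2285-12-14
CALL dayspinner.anchor[~it]
RET  2285-12-14
CALL dayspinner.mhop[-30]
RET  2283-06-14
CALL dayspinner.mhop[-12]
RET  2282-06-14
CALL dayspinner.yearhop[5]
RET  2287-06-14
CALL dayspinner.spanto[2288-08-17]
RET  430
CALL dayspinner.anchor[1971-12-26]
RET  1971-12-26
CALL dayspinner.anchor[~it]
RET  1971-12-26

Answer: 2282-06-14


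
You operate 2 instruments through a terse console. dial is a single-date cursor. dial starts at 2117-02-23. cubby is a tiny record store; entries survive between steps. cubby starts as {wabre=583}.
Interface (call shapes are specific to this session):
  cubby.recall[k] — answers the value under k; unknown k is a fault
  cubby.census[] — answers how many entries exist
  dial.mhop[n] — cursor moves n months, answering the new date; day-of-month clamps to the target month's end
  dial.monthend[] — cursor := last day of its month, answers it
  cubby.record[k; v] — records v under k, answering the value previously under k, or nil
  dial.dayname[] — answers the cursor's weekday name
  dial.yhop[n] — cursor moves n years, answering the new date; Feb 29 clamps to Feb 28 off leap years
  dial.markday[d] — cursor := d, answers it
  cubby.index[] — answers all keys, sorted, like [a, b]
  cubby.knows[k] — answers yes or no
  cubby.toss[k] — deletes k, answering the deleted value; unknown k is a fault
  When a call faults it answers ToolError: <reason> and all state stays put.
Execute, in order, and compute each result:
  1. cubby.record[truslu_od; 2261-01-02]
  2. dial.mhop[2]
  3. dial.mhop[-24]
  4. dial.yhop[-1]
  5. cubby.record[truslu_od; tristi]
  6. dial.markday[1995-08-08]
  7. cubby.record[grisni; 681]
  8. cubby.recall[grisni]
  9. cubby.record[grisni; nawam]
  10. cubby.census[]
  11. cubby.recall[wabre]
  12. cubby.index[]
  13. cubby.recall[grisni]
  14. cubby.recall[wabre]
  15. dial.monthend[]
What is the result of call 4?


-> record(truslu_od, 2261-01-02)
<- nil
-> mhop(2)
<- 2117-04-23
-> mhop(-24)
<- 2115-04-23
-> yhop(-1)
<- 2114-04-23
-> record(truslu_od, tristi)
<- 2261-01-02
-> markday(1995-08-08)
<- 1995-08-08
-> record(grisni, 681)
<- nil
-> recall(grisni)
<- 681
-> record(grisni, nawam)
<- 681
-> census()
<- 3
-> recall(wabre)
<- 583
-> index()
<- [grisni, truslu_od, wabre]
-> recall(grisni)
<- nawam
-> recall(wabre)
<- 583
-> monthend()
<- 1995-08-31

Answer: 2114-04-23


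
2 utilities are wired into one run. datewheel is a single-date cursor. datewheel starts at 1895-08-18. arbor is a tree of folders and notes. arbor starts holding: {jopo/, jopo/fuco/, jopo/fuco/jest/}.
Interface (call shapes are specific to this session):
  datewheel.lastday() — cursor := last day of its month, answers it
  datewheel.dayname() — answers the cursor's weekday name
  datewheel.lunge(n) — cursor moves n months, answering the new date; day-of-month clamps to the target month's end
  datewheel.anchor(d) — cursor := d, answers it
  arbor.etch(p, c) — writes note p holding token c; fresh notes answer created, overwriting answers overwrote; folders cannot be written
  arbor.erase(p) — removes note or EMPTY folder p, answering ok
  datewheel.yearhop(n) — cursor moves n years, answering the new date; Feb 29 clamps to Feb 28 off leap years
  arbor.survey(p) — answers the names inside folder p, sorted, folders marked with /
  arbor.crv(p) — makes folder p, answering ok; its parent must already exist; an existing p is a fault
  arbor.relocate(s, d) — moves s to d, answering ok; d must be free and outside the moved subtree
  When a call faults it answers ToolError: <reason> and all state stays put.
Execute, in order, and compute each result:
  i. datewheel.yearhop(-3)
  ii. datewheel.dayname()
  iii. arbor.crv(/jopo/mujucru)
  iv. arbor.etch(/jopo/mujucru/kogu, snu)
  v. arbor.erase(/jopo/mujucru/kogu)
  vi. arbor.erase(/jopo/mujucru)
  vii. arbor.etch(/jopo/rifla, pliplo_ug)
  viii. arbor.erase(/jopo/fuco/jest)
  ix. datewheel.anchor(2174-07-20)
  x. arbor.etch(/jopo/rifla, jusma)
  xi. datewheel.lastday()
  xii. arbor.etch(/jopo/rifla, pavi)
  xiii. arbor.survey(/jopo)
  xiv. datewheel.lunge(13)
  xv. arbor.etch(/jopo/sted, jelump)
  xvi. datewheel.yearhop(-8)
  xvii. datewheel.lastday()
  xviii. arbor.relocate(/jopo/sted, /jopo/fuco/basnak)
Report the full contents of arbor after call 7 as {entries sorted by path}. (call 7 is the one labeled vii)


Answer: {jopo/, jopo/fuco/, jopo/fuco/jest/, jopo/rifla=pliplo_ug}

Derivation:
==> yearhop(n='-3')
<== 1892-08-18
==> dayname()
<== Thursday
==> crv(p='/jopo/mujucru')
<== ok
==> etch(p='/jopo/mujucru/kogu', c='snu')
<== created
==> erase(p='/jopo/mujucru/kogu')
<== ok
==> erase(p='/jopo/mujucru')
<== ok
==> etch(p='/jopo/rifla', c='pliplo_ug')
<== created
==> erase(p='/jopo/fuco/jest')
<== ok
==> anchor(d='2174-07-20')
<== 2174-07-20
==> etch(p='/jopo/rifla', c='jusma')
<== overwrote
==> lastday()
<== 2174-07-31
==> etch(p='/jopo/rifla', c='pavi')
<== overwrote
==> survey(p='/jopo')
<== [fuco/, rifla]
==> lunge(n='13')
<== 2175-08-31
==> etch(p='/jopo/sted', c='jelump')
<== created
==> yearhop(n='-8')
<== 2167-08-31
==> lastday()
<== 2167-08-31
==> relocate(s='/jopo/sted', d='/jopo/fuco/basnak')
<== ok


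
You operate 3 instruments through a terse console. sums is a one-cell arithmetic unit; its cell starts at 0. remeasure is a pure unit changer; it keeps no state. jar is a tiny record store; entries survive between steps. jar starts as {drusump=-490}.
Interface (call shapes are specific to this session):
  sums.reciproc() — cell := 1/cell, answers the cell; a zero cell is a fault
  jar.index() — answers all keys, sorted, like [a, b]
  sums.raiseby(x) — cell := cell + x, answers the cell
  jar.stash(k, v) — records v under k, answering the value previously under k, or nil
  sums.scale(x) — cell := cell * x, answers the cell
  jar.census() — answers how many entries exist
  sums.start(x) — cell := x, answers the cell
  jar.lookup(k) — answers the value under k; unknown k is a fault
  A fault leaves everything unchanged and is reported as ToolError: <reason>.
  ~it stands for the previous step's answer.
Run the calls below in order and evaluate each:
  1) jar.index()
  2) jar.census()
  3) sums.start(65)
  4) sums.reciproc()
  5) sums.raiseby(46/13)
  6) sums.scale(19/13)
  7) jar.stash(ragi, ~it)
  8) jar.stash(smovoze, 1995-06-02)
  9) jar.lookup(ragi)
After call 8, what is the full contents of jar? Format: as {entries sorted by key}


Then jar.index: [drusump].
Invoking jar.census, yielding 1.
Invoking sums.start on x: 65: 65.
Next I call sums.reciproc(), which returns 1/65.
I run sums.raiseby on x: 46/13: 231/65.
Then sums.scale on x: 19/13: 4389/845.
Using jar.stash on k: ragi, v: ~it, — result: nil.
Next I call jar.stash on k: smovoze, v: 1995-06-02, which returns nil.
Using jar.lookup on k: ragi, — result: 4389/845.

Answer: {drusump=-490, ragi=4389/845, smovoze=1995-06-02}


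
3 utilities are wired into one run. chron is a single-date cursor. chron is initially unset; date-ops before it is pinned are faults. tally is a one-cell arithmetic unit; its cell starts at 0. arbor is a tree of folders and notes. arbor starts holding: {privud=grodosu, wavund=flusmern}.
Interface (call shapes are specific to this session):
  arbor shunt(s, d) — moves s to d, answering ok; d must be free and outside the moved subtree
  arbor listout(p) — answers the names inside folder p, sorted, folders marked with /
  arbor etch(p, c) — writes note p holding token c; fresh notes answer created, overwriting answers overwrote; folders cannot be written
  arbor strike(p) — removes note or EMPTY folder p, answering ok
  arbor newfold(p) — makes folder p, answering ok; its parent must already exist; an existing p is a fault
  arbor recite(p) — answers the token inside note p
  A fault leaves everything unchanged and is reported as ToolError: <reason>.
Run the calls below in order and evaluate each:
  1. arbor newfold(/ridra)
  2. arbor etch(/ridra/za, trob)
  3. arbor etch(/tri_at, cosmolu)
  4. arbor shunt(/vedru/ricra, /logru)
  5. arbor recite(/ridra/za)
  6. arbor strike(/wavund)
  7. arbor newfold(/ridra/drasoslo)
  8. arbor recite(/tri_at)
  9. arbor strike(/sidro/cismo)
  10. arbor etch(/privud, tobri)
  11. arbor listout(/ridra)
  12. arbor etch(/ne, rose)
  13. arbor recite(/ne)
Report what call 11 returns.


Answer: [drasoslo/, za]

Derivation:
I try arbor newfold with p='/ridra', — result: ok.
Calling arbor etch with p='/ridra/za', c='trob': created.
Using arbor etch with p='/tri_at', c='cosmolu', → created.
Next I call arbor shunt with s='/vedru/ricra', d='/logru', which returns ToolError: not found.
Then arbor recite with p='/ridra/za': trob.
Calling arbor strike with p='/wavund', which returns ok.
I invoke arbor newfold with p='/ridra/drasoslo', — result: ok.
Then arbor recite with p='/tri_at', yielding cosmolu.
I invoke arbor strike with p='/sidro/cismo', and get ToolError: not found.
Calling arbor etch with p='/privud', c='tobri', — result: overwrote.
Using arbor listout with p='/ridra', yielding [drasoslo/, za].
Next I call arbor etch with p='/ne', c='rose', and get created.
Using arbor recite with p='/ne', yielding rose.


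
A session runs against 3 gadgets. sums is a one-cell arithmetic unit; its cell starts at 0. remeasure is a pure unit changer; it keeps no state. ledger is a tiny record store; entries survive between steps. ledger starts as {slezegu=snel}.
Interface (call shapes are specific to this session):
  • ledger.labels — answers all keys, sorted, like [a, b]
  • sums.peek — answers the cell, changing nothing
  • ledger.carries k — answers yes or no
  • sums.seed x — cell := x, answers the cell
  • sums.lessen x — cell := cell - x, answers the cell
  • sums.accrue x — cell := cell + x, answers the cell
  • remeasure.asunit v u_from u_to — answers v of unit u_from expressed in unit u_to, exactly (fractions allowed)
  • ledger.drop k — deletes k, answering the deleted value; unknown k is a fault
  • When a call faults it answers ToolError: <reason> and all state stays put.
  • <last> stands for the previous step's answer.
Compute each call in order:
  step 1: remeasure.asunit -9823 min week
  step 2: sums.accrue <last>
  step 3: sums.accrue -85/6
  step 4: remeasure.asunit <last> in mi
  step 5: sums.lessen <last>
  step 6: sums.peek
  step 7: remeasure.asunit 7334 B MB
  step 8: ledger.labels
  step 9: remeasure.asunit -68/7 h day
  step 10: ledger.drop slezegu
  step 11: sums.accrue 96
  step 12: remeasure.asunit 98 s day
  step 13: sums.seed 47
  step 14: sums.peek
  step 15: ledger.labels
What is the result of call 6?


Answer: -9670040657/638668800

Derivation:
$ remeasure.asunit v: -9823 u_from: min u_to: week
= -9823/10080
$ sums.accrue x: <last>
= -9823/10080
$ sums.accrue x: -85/6
= -152623/10080
$ remeasure.asunit v: <last> u_from: in u_to: mi
= -152623/638668800
$ sums.lessen x: <last>
= -9670040657/638668800
$ sums.peek
= -9670040657/638668800
$ remeasure.asunit v: 7334 u_from: B u_to: MB
= 3667/500000
$ ledger.labels
= [slezegu]
$ remeasure.asunit v: -68/7 u_from: h u_to: day
= -17/42
$ ledger.drop k: slezegu
= snel
$ sums.accrue x: 96
= 51642164143/638668800
$ remeasure.asunit v: 98 u_from: s u_to: day
= 49/43200
$ sums.seed x: 47
= 47
$ sums.peek
= 47
$ ledger.labels
= []


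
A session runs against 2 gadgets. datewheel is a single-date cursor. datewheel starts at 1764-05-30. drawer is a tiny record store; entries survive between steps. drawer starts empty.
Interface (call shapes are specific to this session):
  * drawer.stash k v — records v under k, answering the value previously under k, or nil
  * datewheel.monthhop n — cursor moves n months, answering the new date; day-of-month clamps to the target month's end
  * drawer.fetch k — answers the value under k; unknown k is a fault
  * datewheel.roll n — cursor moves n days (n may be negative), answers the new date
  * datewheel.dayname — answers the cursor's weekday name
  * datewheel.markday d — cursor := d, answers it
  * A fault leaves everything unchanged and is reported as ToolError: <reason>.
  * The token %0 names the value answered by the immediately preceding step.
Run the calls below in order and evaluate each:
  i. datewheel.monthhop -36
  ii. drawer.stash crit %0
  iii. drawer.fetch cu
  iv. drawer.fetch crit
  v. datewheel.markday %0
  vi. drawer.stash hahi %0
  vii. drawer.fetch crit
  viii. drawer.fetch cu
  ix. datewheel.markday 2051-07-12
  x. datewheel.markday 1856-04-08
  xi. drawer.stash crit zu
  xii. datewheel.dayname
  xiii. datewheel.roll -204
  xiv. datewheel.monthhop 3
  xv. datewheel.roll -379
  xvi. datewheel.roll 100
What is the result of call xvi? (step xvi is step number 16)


Answer: 1855-03-13

Derivation:
I run datewheel.monthhop using n: -36, yielding 1761-05-30.
I try drawer.stash using k: crit, v: %0, which returns nil.
I use drawer.fetch using k: cu, which returns ToolError: no such key cu.
Calling drawer.fetch using k: crit, and see 1761-05-30.
I call datewheel.markday using d: %0, which returns 1761-05-30.
Using drawer.stash using k: hahi, v: %0, which returns nil.
Then drawer.fetch using k: crit, yielding 1761-05-30.
I try drawer.fetch using k: cu, yielding ToolError: no such key cu.
I run datewheel.markday using d: 2051-07-12, and see 2051-07-12.
Then datewheel.markday using d: 1856-04-08, and observe 1856-04-08.
I try drawer.stash using k: crit, v: zu: 1761-05-30.
I invoke datewheel.dayname: Tuesday.
I call datewheel.roll using n: -204, giving 1855-09-17.
I run datewheel.monthhop using n: 3, and observe 1855-12-17.
Using datewheel.roll using n: -379, giving 1854-12-03.
Then datewheel.roll using n: 100, and get 1855-03-13.


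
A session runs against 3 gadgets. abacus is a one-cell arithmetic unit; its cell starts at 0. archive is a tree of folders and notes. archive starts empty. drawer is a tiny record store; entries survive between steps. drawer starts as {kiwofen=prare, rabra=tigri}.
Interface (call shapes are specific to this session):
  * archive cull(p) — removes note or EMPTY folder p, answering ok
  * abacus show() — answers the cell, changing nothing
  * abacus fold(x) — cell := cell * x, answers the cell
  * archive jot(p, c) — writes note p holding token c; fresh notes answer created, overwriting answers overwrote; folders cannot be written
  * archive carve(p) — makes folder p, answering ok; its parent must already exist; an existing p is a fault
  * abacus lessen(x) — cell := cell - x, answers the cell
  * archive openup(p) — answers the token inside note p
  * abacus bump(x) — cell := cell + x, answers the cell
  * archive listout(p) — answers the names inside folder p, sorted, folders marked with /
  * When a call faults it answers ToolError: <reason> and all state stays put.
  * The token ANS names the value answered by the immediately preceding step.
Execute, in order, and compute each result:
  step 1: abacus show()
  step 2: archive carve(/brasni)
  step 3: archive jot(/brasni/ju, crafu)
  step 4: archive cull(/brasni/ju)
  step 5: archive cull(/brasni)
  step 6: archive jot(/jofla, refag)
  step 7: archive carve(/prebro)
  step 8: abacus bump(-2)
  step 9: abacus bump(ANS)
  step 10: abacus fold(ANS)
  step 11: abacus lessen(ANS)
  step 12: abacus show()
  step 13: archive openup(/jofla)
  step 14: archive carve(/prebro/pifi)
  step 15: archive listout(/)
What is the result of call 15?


-> abacus show()
<- 0
-> archive carve(p: /brasni)
<- ok
-> archive jot(p: /brasni/ju, c: crafu)
<- created
-> archive cull(p: /brasni/ju)
<- ok
-> archive cull(p: /brasni)
<- ok
-> archive jot(p: /jofla, c: refag)
<- created
-> archive carve(p: /prebro)
<- ok
-> abacus bump(x: -2)
<- -2
-> abacus bump(x: ANS)
<- -4
-> abacus fold(x: ANS)
<- 16
-> abacus lessen(x: ANS)
<- 0
-> abacus show()
<- 0
-> archive openup(p: /jofla)
<- refag
-> archive carve(p: /prebro/pifi)
<- ok
-> archive listout(p: /)
<- [jofla, prebro/]

Answer: [jofla, prebro/]


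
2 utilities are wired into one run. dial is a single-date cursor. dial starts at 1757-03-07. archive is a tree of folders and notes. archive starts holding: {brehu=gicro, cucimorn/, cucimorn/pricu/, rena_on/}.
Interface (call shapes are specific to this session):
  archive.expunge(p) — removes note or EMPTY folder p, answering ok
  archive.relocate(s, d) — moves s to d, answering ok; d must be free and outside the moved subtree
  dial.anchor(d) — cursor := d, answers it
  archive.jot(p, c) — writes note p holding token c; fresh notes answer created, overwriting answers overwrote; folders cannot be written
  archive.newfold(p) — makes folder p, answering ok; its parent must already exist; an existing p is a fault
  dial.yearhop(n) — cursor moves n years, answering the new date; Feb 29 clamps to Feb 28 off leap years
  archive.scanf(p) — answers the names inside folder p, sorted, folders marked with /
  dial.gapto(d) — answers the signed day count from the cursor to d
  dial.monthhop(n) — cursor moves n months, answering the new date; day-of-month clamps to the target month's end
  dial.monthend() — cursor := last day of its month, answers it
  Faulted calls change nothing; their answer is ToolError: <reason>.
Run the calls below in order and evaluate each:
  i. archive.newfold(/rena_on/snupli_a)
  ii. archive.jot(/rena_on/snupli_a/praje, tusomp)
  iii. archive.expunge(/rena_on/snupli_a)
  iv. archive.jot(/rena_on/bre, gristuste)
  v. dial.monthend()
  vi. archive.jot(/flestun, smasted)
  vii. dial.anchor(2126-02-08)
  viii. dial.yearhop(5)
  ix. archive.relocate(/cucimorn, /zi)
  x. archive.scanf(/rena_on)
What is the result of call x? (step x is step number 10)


-- 1. newfold(p=/rena_on/snupli_a) -> ok
-- 2. jot(p=/rena_on/snupli_a/praje, c=tusomp) -> created
-- 3. expunge(p=/rena_on/snupli_a) -> ToolError: not empty
-- 4. jot(p=/rena_on/bre, c=gristuste) -> created
-- 5. monthend() -> 1757-03-31
-- 6. jot(p=/flestun, c=smasted) -> created
-- 7. anchor(d=2126-02-08) -> 2126-02-08
-- 8. yearhop(n=5) -> 2131-02-08
-- 9. relocate(s=/cucimorn, d=/zi) -> ok
-- 10. scanf(p=/rena_on) -> [bre, snupli_a/]

Answer: [bre, snupli_a/]


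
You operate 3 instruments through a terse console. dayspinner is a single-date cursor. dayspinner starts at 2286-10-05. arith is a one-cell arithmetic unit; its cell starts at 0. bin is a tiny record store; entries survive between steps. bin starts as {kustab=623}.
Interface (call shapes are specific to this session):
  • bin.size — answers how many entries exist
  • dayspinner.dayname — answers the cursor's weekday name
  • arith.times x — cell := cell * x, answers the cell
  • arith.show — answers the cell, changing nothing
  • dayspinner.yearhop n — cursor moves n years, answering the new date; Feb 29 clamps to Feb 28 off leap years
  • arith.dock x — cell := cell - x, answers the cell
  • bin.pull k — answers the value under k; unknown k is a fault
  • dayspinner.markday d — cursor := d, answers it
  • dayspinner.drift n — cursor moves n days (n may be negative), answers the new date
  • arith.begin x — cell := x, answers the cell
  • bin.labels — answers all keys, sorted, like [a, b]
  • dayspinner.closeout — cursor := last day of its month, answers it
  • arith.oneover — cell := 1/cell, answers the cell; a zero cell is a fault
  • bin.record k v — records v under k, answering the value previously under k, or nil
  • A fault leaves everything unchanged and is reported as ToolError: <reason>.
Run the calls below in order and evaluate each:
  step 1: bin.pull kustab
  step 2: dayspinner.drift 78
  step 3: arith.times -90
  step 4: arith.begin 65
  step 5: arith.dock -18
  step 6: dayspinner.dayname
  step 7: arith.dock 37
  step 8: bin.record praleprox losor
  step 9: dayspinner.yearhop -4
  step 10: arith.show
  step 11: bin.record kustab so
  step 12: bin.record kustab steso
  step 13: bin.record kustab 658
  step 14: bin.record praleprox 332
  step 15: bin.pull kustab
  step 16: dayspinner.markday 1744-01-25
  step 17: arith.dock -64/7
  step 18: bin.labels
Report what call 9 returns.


>> bin.pull(k=kustab)
<< 623
>> dayspinner.drift(n=78)
<< 2286-12-22
>> arith.times(x=-90)
<< 0
>> arith.begin(x=65)
<< 65
>> arith.dock(x=-18)
<< 83
>> dayspinner.dayname()
<< Wednesday
>> arith.dock(x=37)
<< 46
>> bin.record(k=praleprox, v=losor)
<< nil
>> dayspinner.yearhop(n=-4)
<< 2282-12-22
>> arith.show()
<< 46
>> bin.record(k=kustab, v=so)
<< 623
>> bin.record(k=kustab, v=steso)
<< so
>> bin.record(k=kustab, v=658)
<< steso
>> bin.record(k=praleprox, v=332)
<< losor
>> bin.pull(k=kustab)
<< 658
>> dayspinner.markday(d=1744-01-25)
<< 1744-01-25
>> arith.dock(x=-64/7)
<< 386/7
>> bin.labels()
<< [kustab, praleprox]

Answer: 2282-12-22
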